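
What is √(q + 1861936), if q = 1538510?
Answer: √3400446 ≈ 1844.0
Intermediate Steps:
√(q + 1861936) = √(1538510 + 1861936) = √3400446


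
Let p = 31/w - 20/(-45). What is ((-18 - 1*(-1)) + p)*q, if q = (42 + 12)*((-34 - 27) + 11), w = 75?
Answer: 43584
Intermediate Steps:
q = -2700 (q = 54*(-61 + 11) = 54*(-50) = -2700)
p = 193/225 (p = 31/75 - 20/(-45) = 31*(1/75) - 20*(-1/45) = 31/75 + 4/9 = 193/225 ≈ 0.85778)
((-18 - 1*(-1)) + p)*q = ((-18 - 1*(-1)) + 193/225)*(-2700) = ((-18 + 1) + 193/225)*(-2700) = (-17 + 193/225)*(-2700) = -3632/225*(-2700) = 43584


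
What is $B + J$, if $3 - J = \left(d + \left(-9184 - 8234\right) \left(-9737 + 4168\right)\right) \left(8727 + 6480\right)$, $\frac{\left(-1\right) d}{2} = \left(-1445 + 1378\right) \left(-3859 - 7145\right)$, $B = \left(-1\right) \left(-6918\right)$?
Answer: $-1452668528421$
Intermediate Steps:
$B = 6918$
$d = -1474536$ ($d = - 2 \left(-1445 + 1378\right) \left(-3859 - 7145\right) = - 2 \left(\left(-67\right) \left(-11004\right)\right) = \left(-2\right) 737268 = -1474536$)
$J = -1452668535339$ ($J = 3 - \left(-1474536 + \left(-9184 - 8234\right) \left(-9737 + 4168\right)\right) \left(8727 + 6480\right) = 3 - \left(-1474536 - -97000842\right) 15207 = 3 - \left(-1474536 + 97000842\right) 15207 = 3 - 95526306 \cdot 15207 = 3 - 1452668535342 = -1452668535339$)
$B + J = 6918 - 1452668535339 = -1452668528421$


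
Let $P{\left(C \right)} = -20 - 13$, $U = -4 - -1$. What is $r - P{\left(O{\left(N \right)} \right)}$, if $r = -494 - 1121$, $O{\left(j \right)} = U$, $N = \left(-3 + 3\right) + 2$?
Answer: $-1582$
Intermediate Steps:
$N = 2$ ($N = 0 + 2 = 2$)
$U = -3$ ($U = -4 + 1 = -3$)
$O{\left(j \right)} = -3$
$P{\left(C \right)} = -33$ ($P{\left(C \right)} = -20 - 13 = -33$)
$r = -1615$ ($r = -494 - 1121 = -1615$)
$r - P{\left(O{\left(N \right)} \right)} = -1615 - -33 = -1615 + 33 = -1582$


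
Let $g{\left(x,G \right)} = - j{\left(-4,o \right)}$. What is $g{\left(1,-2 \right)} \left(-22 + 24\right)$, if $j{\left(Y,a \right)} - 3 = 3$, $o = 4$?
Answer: $-12$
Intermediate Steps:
$j{\left(Y,a \right)} = 6$ ($j{\left(Y,a \right)} = 3 + 3 = 6$)
$g{\left(x,G \right)} = -6$ ($g{\left(x,G \right)} = \left(-1\right) 6 = -6$)
$g{\left(1,-2 \right)} \left(-22 + 24\right) = - 6 \left(-22 + 24\right) = \left(-6\right) 2 = -12$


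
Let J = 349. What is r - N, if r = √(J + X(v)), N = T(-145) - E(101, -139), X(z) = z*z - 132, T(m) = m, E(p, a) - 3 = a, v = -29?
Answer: 9 + 23*√2 ≈ 41.527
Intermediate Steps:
E(p, a) = 3 + a
X(z) = -132 + z² (X(z) = z² - 132 = -132 + z²)
N = -9 (N = -145 - (3 - 139) = -145 - 1*(-136) = -145 + 136 = -9)
r = 23*√2 (r = √(349 + (-132 + (-29)²)) = √(349 + (-132 + 841)) = √(349 + 709) = √1058 = 23*√2 ≈ 32.527)
r - N = 23*√2 - 1*(-9) = 23*√2 + 9 = 9 + 23*√2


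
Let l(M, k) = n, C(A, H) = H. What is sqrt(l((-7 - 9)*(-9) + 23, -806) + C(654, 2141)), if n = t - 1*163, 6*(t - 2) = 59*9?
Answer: sqrt(8274)/2 ≈ 45.481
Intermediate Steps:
t = 181/2 (t = 2 + (59*9)/6 = 2 + (1/6)*531 = 2 + 177/2 = 181/2 ≈ 90.500)
n = -145/2 (n = 181/2 - 1*163 = 181/2 - 163 = -145/2 ≈ -72.500)
l(M, k) = -145/2
sqrt(l((-7 - 9)*(-9) + 23, -806) + C(654, 2141)) = sqrt(-145/2 + 2141) = sqrt(4137/2) = sqrt(8274)/2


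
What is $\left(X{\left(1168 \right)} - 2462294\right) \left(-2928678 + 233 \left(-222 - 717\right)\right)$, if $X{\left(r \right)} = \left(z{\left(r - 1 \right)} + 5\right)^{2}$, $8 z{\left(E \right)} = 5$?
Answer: $\frac{495992614204815}{64} \approx 7.7499 \cdot 10^{12}$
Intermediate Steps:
$z{\left(E \right)} = \frac{5}{8}$ ($z{\left(E \right)} = \frac{1}{8} \cdot 5 = \frac{5}{8}$)
$X{\left(r \right)} = \frac{2025}{64}$ ($X{\left(r \right)} = \left(\frac{5}{8} + 5\right)^{2} = \left(\frac{45}{8}\right)^{2} = \frac{2025}{64}$)
$\left(X{\left(1168 \right)} - 2462294\right) \left(-2928678 + 233 \left(-222 - 717\right)\right) = \left(\frac{2025}{64} - 2462294\right) \left(-2928678 + 233 \left(-222 - 717\right)\right) = - \frac{157584791 \left(-2928678 + 233 \left(-939\right)\right)}{64} = - \frac{157584791 \left(-2928678 - 218787\right)}{64} = \left(- \frac{157584791}{64}\right) \left(-3147465\right) = \frac{495992614204815}{64}$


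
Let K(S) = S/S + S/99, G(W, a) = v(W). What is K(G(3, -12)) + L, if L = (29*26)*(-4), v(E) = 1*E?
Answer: -99494/33 ≈ -3015.0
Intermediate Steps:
v(E) = E
G(W, a) = W
L = -3016 (L = 754*(-4) = -3016)
K(S) = 1 + S/99 (K(S) = 1 + S*(1/99) = 1 + S/99)
K(G(3, -12)) + L = (1 + (1/99)*3) - 3016 = (1 + 1/33) - 3016 = 34/33 - 3016 = -99494/33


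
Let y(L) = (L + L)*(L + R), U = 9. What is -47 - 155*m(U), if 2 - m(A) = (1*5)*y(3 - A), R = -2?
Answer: 74043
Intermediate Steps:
y(L) = 2*L*(-2 + L) (y(L) = (L + L)*(L - 2) = (2*L)*(-2 + L) = 2*L*(-2 + L))
m(A) = 2 - 10*(1 - A)*(3 - A) (m(A) = 2 - 1*5*2*(3 - A)*(-2 + (3 - A)) = 2 - 5*2*(3 - A)*(1 - A) = 2 - 5*2*(1 - A)*(3 - A) = 2 - 10*(1 - A)*(3 - A))
-47 - 155*m(U) = -47 - 155*(-28 - 10*9**2 + 40*9) = -47 - 155*(-28 - 10*81 + 360) = -47 - 155*(-28 - 810 + 360) = -47 - 155*(-478) = -47 + 74090 = 74043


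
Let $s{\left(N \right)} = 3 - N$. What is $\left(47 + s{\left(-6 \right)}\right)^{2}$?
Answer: $3136$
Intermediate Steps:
$\left(47 + s{\left(-6 \right)}\right)^{2} = \left(47 + \left(3 - -6\right)\right)^{2} = \left(47 + \left(3 + 6\right)\right)^{2} = \left(47 + 9\right)^{2} = 56^{2} = 3136$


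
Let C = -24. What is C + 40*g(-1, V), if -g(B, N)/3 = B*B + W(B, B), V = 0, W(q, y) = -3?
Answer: 216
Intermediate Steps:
g(B, N) = 9 - 3*B² (g(B, N) = -3*(B*B - 3) = -3*(B² - 3) = -3*(-3 + B²) = 9 - 3*B²)
C + 40*g(-1, V) = -24 + 40*(9 - 3*(-1)²) = -24 + 40*(9 - 3*1) = -24 + 40*(9 - 3) = -24 + 40*6 = -24 + 240 = 216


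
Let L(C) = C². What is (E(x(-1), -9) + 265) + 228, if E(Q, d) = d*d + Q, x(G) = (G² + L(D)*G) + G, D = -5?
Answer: 549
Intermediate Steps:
x(G) = G² + 26*G (x(G) = (G² + (-5)²*G) + G = (G² + 25*G) + G = G² + 26*G)
E(Q, d) = Q + d² (E(Q, d) = d² + Q = Q + d²)
(E(x(-1), -9) + 265) + 228 = ((-(26 - 1) + (-9)²) + 265) + 228 = ((-1*25 + 81) + 265) + 228 = ((-25 + 81) + 265) + 228 = (56 + 265) + 228 = 321 + 228 = 549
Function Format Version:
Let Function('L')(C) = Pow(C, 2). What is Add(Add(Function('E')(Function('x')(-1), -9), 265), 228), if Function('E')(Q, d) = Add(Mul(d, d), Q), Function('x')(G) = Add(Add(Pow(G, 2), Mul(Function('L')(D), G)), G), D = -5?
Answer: 549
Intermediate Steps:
Function('x')(G) = Add(Pow(G, 2), Mul(26, G)) (Function('x')(G) = Add(Add(Pow(G, 2), Mul(Pow(-5, 2), G)), G) = Add(Add(Pow(G, 2), Mul(25, G)), G) = Add(Pow(G, 2), Mul(26, G)))
Function('E')(Q, d) = Add(Q, Pow(d, 2)) (Function('E')(Q, d) = Add(Pow(d, 2), Q) = Add(Q, Pow(d, 2)))
Add(Add(Function('E')(Function('x')(-1), -9), 265), 228) = Add(Add(Add(Mul(-1, Add(26, -1)), Pow(-9, 2)), 265), 228) = Add(Add(Add(Mul(-1, 25), 81), 265), 228) = Add(Add(Add(-25, 81), 265), 228) = Add(Add(56, 265), 228) = Add(321, 228) = 549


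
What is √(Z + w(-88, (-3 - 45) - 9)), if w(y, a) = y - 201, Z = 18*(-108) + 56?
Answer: I*√2177 ≈ 46.658*I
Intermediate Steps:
Z = -1888 (Z = -1944 + 56 = -1888)
w(y, a) = -201 + y
√(Z + w(-88, (-3 - 45) - 9)) = √(-1888 + (-201 - 88)) = √(-1888 - 289) = √(-2177) = I*√2177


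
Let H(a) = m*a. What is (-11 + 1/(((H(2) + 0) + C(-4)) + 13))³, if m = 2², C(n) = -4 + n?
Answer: -2863288/2197 ≈ -1303.3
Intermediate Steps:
m = 4
H(a) = 4*a
(-11 + 1/(((H(2) + 0) + C(-4)) + 13))³ = (-11 + 1/(((4*2 + 0) + (-4 - 4)) + 13))³ = (-11 + 1/(((8 + 0) - 8) + 13))³ = (-11 + 1/((8 - 8) + 13))³ = (-11 + 1/(0 + 13))³ = (-11 + 1/13)³ = (-142/13)³ = -2863288/2197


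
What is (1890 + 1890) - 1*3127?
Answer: 653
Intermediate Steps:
(1890 + 1890) - 1*3127 = 3780 - 3127 = 653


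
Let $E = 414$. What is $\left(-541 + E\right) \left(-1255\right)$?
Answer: $159385$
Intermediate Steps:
$\left(-541 + E\right) \left(-1255\right) = \left(-541 + 414\right) \left(-1255\right) = \left(-127\right) \left(-1255\right) = 159385$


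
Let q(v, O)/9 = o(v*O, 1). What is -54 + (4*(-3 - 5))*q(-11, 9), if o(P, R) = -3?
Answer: 810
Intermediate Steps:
q(v, O) = -27 (q(v, O) = 9*(-3) = -27)
-54 + (4*(-3 - 5))*q(-11, 9) = -54 + (4*(-3 - 5))*(-27) = -54 + (4*(-8))*(-27) = -54 - 32*(-27) = -54 + 864 = 810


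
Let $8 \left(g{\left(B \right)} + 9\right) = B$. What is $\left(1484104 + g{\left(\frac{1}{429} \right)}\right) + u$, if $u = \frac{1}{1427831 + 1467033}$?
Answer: $\frac{1843092618048607}{1241896656} \approx 1.4841 \cdot 10^{6}$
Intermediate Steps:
$g{\left(B \right)} = -9 + \frac{B}{8}$
$u = \frac{1}{2894864} \approx 3.4544 \cdot 10^{-7}$
$\left(1484104 + g{\left(\frac{1}{429} \right)}\right) + u = \left(1484104 - \left(9 - \frac{1}{8 \cdot 429}\right)\right) + \frac{1}{2894864} = \left(1484104 + \left(-9 + \frac{1}{8} \cdot \frac{1}{429}\right)\right) + \frac{1}{2894864} = \left(1484104 + \left(-9 + \frac{1}{3432}\right)\right) + \frac{1}{2894864} = \left(1484104 - \frac{30887}{3432}\right) + \frac{1}{2894864} = \frac{5093414041}{3432} + \frac{1}{2894864} = \frac{1843092618048607}{1241896656}$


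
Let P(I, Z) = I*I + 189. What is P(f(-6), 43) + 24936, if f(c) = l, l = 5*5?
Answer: 25750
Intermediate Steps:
l = 25
f(c) = 25
P(I, Z) = 189 + I**2 (P(I, Z) = I**2 + 189 = 189 + I**2)
P(f(-6), 43) + 24936 = (189 + 25**2) + 24936 = (189 + 625) + 24936 = 814 + 24936 = 25750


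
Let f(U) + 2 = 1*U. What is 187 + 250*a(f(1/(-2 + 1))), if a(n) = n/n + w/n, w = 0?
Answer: 437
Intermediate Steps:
f(U) = -2 + U (f(U) = -2 + 1*U = -2 + U)
a(n) = 1 (a(n) = n/n + 0/n = 1 + 0 = 1)
187 + 250*a(f(1/(-2 + 1))) = 187 + 250*1 = 187 + 250 = 437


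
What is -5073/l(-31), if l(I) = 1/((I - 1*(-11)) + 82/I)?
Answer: 3561246/31 ≈ 1.1488e+5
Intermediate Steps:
l(I) = 1/(11 + I + 82/I) (l(I) = 1/((I + 11) + 82/I) = 1/((11 + I) + 82/I) = 1/(11 + I + 82/I))
-5073/l(-31) = -5073/((-31/(82 + (-31)**2 + 11*(-31)))) = -5073/((-31/(82 + 961 - 341))) = -5073/((-31/702)) = -5073/((-31*1/702)) = -5073/(-31/702) = -5073*(-702/31) = 3561246/31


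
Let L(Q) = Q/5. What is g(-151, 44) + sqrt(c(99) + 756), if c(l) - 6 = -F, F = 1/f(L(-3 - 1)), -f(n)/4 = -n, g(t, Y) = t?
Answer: -151 + sqrt(12197)/4 ≈ -123.39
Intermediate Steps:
L(Q) = Q/5 (L(Q) = Q*(1/5) = Q/5)
f(n) = 4*n (f(n) = -(-4)*n = 4*n)
F = -5/16 (F = 1/(4*((-3 - 1)/5)) = 1/(4*((1/5)*(-4))) = 1/(4*(-4/5)) = 1/(-16/5) = -5/16 ≈ -0.31250)
c(l) = 101/16 (c(l) = 6 - 1*(-5/16) = 6 + 5/16 = 101/16)
g(-151, 44) + sqrt(c(99) + 756) = -151 + sqrt(101/16 + 756) = -151 + sqrt(12197/16) = -151 + sqrt(12197)/4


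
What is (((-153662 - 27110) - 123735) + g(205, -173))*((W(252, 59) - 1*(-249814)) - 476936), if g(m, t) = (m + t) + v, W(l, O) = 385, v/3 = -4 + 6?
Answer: 69034387653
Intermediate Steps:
v = 6 (v = 3*(-4 + 6) = 3*2 = 6)
g(m, t) = 6 + m + t (g(m, t) = (m + t) + 6 = 6 + m + t)
(((-153662 - 27110) - 123735) + g(205, -173))*((W(252, 59) - 1*(-249814)) - 476936) = (((-153662 - 27110) - 123735) + (6 + 205 - 173))*((385 - 1*(-249814)) - 476936) = ((-180772 - 123735) + 38)*((385 + 249814) - 476936) = (-304507 + 38)*(250199 - 476936) = -304469*(-226737) = 69034387653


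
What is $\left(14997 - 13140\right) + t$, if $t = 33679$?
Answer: $35536$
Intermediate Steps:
$\left(14997 - 13140\right) + t = \left(14997 - 13140\right) + 33679 = 1857 + 33679 = 35536$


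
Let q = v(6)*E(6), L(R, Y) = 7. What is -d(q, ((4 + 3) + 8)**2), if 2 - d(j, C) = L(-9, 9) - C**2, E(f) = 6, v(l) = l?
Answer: -50620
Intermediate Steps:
q = 36 (q = 6*6 = 36)
d(j, C) = -5 + C**2 (d(j, C) = 2 - (7 - C**2) = 2 + (-7 + C**2) = -5 + C**2)
-d(q, ((4 + 3) + 8)**2) = -(-5 + (((4 + 3) + 8)**2)**2) = -(-5 + ((7 + 8)**2)**2) = -(-5 + (15**2)**2) = -(-5 + 225**2) = -(-5 + 50625) = -1*50620 = -50620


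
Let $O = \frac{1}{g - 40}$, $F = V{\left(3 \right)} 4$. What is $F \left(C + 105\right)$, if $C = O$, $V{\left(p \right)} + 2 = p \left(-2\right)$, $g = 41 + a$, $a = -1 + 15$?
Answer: $- \frac{50432}{15} \approx -3362.1$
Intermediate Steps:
$a = 14$
$g = 55$ ($g = 41 + 14 = 55$)
$V{\left(p \right)} = -2 - 2 p$ ($V{\left(p \right)} = -2 + p \left(-2\right) = -2 - 2 p$)
$F = -32$ ($F = \left(-2 - 6\right) 4 = \left(-8\right) 4 = -32$)
$O = \frac{1}{15}$ ($O = \frac{1}{55 - 40} = \frac{1}{15} \approx 0.066667$)
$C = \frac{1}{15} \approx 0.066667$
$F \left(C + 105\right) = - 32 \left(\frac{1}{15} + 105\right) = \left(-32\right) \frac{1576}{15} = - \frac{50432}{15}$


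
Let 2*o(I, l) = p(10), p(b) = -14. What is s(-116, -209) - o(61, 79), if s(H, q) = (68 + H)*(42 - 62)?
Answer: 967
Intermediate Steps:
s(H, q) = -1360 - 20*H (s(H, q) = (68 + H)*(-20) = -1360 - 20*H)
o(I, l) = -7 (o(I, l) = (1/2)*(-14) = -7)
s(-116, -209) - o(61, 79) = (-1360 - 20*(-116)) - 1*(-7) = (-1360 + 2320) + 7 = 960 + 7 = 967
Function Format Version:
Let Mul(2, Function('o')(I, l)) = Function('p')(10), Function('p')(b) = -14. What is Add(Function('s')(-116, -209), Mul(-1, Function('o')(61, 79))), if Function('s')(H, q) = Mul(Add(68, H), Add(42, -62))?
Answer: 967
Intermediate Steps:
Function('s')(H, q) = Add(-1360, Mul(-20, H)) (Function('s')(H, q) = Mul(Add(68, H), -20) = Add(-1360, Mul(-20, H)))
Function('o')(I, l) = -7 (Function('o')(I, l) = Mul(Rational(1, 2), -14) = -7)
Add(Function('s')(-116, -209), Mul(-1, Function('o')(61, 79))) = Add(Add(-1360, Mul(-20, -116)), Mul(-1, -7)) = Add(Add(-1360, 2320), 7) = Add(960, 7) = 967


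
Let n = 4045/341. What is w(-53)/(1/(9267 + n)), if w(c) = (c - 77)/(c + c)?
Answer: 205665980/18073 ≈ 11380.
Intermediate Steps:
n = 4045/341 (n = 4045*(1/341) = 4045/341 ≈ 11.862)
w(c) = (-77 + c)/(2*c) (w(c) = (-77 + c)/((2*c)) = (-77 + c)*(1/(2*c)) = (-77 + c)/(2*c))
w(-53)/(1/(9267 + n)) = ((½)*(-77 - 53)/(-53))/(1/(9267 + 4045/341)) = ((½)*(-1/53)*(-130))/(1/(3164092/341)) = 65/(53*(341/3164092)) = (65/53)*(3164092/341) = 205665980/18073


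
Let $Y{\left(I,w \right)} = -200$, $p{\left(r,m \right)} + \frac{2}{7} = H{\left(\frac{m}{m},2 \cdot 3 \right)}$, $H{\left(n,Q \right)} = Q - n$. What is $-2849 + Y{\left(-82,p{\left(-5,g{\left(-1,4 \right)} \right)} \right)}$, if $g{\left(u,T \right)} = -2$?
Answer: $-3049$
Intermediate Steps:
$p{\left(r,m \right)} = \frac{33}{7}$ ($p{\left(r,m \right)} = - \frac{2}{7} + \left(2 \cdot 3 - \frac{m}{m}\right) = - \frac{2}{7} + \left(6 - 1\right) = - \frac{2}{7} + 5 = \frac{33}{7}$)
$-2849 + Y{\left(-82,p{\left(-5,g{\left(-1,4 \right)} \right)} \right)} = -2849 - 200 = -3049$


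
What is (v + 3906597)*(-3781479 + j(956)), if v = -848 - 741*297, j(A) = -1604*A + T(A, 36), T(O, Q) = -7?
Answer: -19589014969520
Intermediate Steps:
j(A) = -7 - 1604*A (j(A) = -1604*A - 7 = -7 - 1604*A)
v = -220925 (v = -848 - 220077 = -220925)
(v + 3906597)*(-3781479 + j(956)) = (-220925 + 3906597)*(-3781479 + (-7 - 1604*956)) = 3685672*(-3781479 + (-7 - 1533424)) = 3685672*(-3781479 - 1533431) = 3685672*(-5314910) = -19589014969520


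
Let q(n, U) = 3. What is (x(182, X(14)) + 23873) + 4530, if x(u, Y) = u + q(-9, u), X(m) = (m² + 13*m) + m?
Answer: 28588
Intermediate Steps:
X(m) = m² + 14*m
x(u, Y) = 3 + u (x(u, Y) = u + 3 = 3 + u)
(x(182, X(14)) + 23873) + 4530 = ((3 + 182) + 23873) + 4530 = (185 + 23873) + 4530 = 24058 + 4530 = 28588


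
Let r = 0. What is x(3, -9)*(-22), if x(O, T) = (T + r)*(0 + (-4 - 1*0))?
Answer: -792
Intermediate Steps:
x(O, T) = -4*T (x(O, T) = (T + 0)*(0 + (-4 - 1*0)) = T*(0 + (-4 + 0)) = T*(0 - 4) = T*(-4) = -4*T)
x(3, -9)*(-22) = -4*(-9)*(-22) = 36*(-22) = -792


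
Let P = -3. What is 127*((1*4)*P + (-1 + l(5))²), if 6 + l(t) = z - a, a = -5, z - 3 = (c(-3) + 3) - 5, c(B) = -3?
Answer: 508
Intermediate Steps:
z = -2 (z = 3 + ((-3 + 3) - 5) = 3 + (0 - 5) = 3 - 5 = -2)
l(t) = -3 (l(t) = -6 + (-2 - 1*(-5)) = -6 + (-2 + 5) = -6 + 3 = -3)
127*((1*4)*P + (-1 + l(5))²) = 127*((1*4)*(-3) + (-1 - 3)²) = 127*(4*(-3) + (-4)²) = 127*(-12 + 16) = 127*4 = 508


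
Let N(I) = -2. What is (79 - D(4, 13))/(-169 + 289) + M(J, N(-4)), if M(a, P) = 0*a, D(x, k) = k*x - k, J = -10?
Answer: ⅓ ≈ 0.33333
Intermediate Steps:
D(x, k) = -k + k*x
M(a, P) = 0
(79 - D(4, 13))/(-169 + 289) + M(J, N(-4)) = (79 - 13*(-1 + 4))/(-169 + 289) + 0 = (79 - 13*3)/120 + 0 = (79 - 1*39)*(1/120) + 0 = (79 - 39)*(1/120) + 0 = 40*(1/120) + 0 = ⅓ + 0 = ⅓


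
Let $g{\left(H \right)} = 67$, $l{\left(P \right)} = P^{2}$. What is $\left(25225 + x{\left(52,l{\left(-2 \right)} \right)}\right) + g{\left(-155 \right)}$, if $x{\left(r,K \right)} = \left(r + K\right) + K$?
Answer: $25352$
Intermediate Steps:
$x{\left(r,K \right)} = r + 2 K$ ($x{\left(r,K \right)} = \left(K + r\right) + K = r + 2 K$)
$\left(25225 + x{\left(52,l{\left(-2 \right)} \right)}\right) + g{\left(-155 \right)} = \left(25225 + \left(52 + 2 \left(-2\right)^{2}\right)\right) + 67 = \left(25225 + \left(52 + 2 \cdot 4\right)\right) + 67 = \left(25225 + \left(52 + 8\right)\right) + 67 = \left(25225 + 60\right) + 67 = 25285 + 67 = 25352$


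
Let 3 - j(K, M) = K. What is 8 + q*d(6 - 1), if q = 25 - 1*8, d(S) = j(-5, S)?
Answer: 144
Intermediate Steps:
j(K, M) = 3 - K
d(S) = 8 (d(S) = 3 - 1*(-5) = 3 + 5 = 8)
q = 17 (q = 25 - 8 = 17)
8 + q*d(6 - 1) = 8 + 17*8 = 8 + 136 = 144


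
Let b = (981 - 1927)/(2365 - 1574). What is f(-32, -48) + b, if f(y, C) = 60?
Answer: 46514/791 ≈ 58.804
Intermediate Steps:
b = -946/791 ≈ -1.1960
f(-32, -48) + b = 60 - 946/791 = 46514/791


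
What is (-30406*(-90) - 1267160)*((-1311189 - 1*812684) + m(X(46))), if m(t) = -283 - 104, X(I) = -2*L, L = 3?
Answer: -3121345158800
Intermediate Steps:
X(I) = -6 (X(I) = -2*3 = -6)
m(t) = -387
(-30406*(-90) - 1267160)*((-1311189 - 1*812684) + m(X(46))) = (-30406*(-90) - 1267160)*((-1311189 - 1*812684) - 387) = (2736540 - 1267160)*((-1311189 - 812684) - 387) = 1469380*(-2123873 - 387) = 1469380*(-2124260) = -3121345158800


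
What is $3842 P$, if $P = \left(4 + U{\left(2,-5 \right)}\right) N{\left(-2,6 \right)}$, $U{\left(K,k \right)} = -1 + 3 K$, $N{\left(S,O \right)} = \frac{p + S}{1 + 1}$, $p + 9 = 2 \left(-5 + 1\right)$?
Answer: $-328491$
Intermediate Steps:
$p = -17$ ($p = -9 + 2 \left(-5 + 1\right) = -9 + 2 \left(-4\right) = -9 - 8 = -17$)
$N{\left(S,O \right)} = - \frac{17}{2} + \frac{S}{2}$ ($N{\left(S,O \right)} = \frac{-17 + S}{1 + 1} = \frac{-17 + S}{2} = \left(-17 + S\right) \frac{1}{2} = - \frac{17}{2} + \frac{S}{2}$)
$P = - \frac{171}{2}$ ($P = \left(4 + \left(-1 + 3 \cdot 2\right)\right) \left(- \frac{17}{2} + \frac{1}{2} \left(-2\right)\right) = \left(4 + \left(-1 + 6\right)\right) \left(- \frac{17}{2} - 1\right) = \left(4 + 5\right) \left(- \frac{19}{2}\right) = 9 \left(- \frac{19}{2}\right) = - \frac{171}{2} \approx -85.5$)
$3842 P = 3842 \left(- \frac{171}{2}\right) = -328491$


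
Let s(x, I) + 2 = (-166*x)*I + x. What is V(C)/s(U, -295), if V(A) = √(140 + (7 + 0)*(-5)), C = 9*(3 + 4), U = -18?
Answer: -√105/881480 ≈ -1.1625e-5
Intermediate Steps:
s(x, I) = -2 + x - 166*I*x (s(x, I) = -2 + ((-166*x)*I + x) = -2 + (-166*I*x + x) = -2 + (x - 166*I*x) = -2 + x - 166*I*x)
C = 63 (C = 9*7 = 63)
V(A) = √105 (V(A) = √(140 + 7*(-5)) = √(140 - 35) = √105)
V(C)/s(U, -295) = √105/(-2 - 18 - 166*(-295)*(-18)) = √105/(-2 - 18 - 881460) = √105/(-881480) = √105*(-1/881480) = -√105/881480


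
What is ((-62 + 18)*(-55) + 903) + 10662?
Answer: 13985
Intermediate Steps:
((-62 + 18)*(-55) + 903) + 10662 = (-44*(-55) + 903) + 10662 = (2420 + 903) + 10662 = 3323 + 10662 = 13985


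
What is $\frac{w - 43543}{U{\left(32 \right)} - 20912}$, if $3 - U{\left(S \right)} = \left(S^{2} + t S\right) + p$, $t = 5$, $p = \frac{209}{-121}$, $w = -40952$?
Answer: $\frac{929445}{243004} \approx 3.8248$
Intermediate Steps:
$p = - \frac{19}{11}$ ($p = 209 \left(- \frac{1}{121}\right) = - \frac{19}{11} \approx -1.7273$)
$U{\left(S \right)} = \frac{52}{11} - S^{2} - 5 S$ ($U{\left(S \right)} = 3 - \left(\left(S^{2} + 5 S\right) - \frac{19}{11}\right) = 3 - \left(- \frac{19}{11} + S^{2} + 5 S\right) = \frac{52}{11} - S^{2} - 5 S$)
$\frac{w - 43543}{U{\left(32 \right)} - 20912} = \frac{-40952 - 43543}{\left(\frac{52}{11} - 32^{2} - 160\right) - 20912} = - \frac{84495}{\left(\frac{52}{11} - 1024 - 160\right) - 20912} = - \frac{84495}{- \frac{12972}{11} - 20912} = - \frac{84495}{- \frac{243004}{11}} = \left(-84495\right) \left(- \frac{11}{243004}\right) = \frac{929445}{243004}$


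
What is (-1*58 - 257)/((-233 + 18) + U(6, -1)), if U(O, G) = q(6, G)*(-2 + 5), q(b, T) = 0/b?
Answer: 63/43 ≈ 1.4651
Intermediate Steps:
q(b, T) = 0
U(O, G) = 0 (U(O, G) = 0*(-2 + 5) = 0*3 = 0)
(-1*58 - 257)/((-233 + 18) + U(6, -1)) = (-1*58 - 257)/((-233 + 18) + 0) = (-58 - 257)/(-215 + 0) = -315/(-215) = -315*(-1/215) = 63/43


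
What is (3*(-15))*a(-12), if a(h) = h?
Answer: 540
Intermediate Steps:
(3*(-15))*a(-12) = (3*(-15))*(-12) = -45*(-12) = 540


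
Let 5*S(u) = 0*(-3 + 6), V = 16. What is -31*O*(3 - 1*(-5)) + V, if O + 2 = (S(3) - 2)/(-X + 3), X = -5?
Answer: 574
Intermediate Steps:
S(u) = 0 (S(u) = (0*(-3 + 6))/5 = (0*3)/5 = (⅕)*0 = 0)
O = -9/4 (O = -2 + (0 - 2)/(-1*(-5) + 3) = -2 - 2/(5 + 3) = -2 - 2/8 = -2 - 2*⅛ = -2 - ¼ = -9/4 ≈ -2.2500)
-31*O*(3 - 1*(-5)) + V = -(-279)*(3 - 1*(-5))/4 + 16 = -(-279)*(3 + 5)/4 + 16 = -(-279)*8/4 + 16 = -31*(-18) + 16 = 558 + 16 = 574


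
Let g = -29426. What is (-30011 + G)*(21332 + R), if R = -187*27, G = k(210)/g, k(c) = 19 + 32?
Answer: -14379578149571/29426 ≈ -4.8867e+8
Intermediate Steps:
k(c) = 51
G = -51/29426 (G = 51/(-29426) = 51*(-1/29426) = -51/29426 ≈ -0.0017332)
R = -5049
(-30011 + G)*(21332 + R) = (-30011 - 51/29426)*(21332 - 5049) = -883103737/29426*16283 = -14379578149571/29426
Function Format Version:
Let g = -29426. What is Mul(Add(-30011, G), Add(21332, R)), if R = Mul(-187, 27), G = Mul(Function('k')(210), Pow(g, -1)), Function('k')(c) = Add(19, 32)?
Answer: Rational(-14379578149571, 29426) ≈ -4.8867e+8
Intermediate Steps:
Function('k')(c) = 51
G = Rational(-51, 29426) (G = Mul(51, Pow(-29426, -1)) = Mul(51, Rational(-1, 29426)) = Rational(-51, 29426) ≈ -0.0017332)
R = -5049
Mul(Add(-30011, G), Add(21332, R)) = Mul(Add(-30011, Rational(-51, 29426)), Add(21332, -5049)) = Mul(Rational(-883103737, 29426), 16283) = Rational(-14379578149571, 29426)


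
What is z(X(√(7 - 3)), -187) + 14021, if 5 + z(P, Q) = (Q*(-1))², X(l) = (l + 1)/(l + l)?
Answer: 48985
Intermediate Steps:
X(l) = (1 + l)/(2*l) (X(l) = (1 + l)/((2*l)) = (1 + l)*(1/(2*l)) = (1 + l)/(2*l))
z(P, Q) = -5 + Q² (z(P, Q) = -5 + (Q*(-1))² = -5 + (-Q)² = -5 + Q²)
z(X(√(7 - 3)), -187) + 14021 = (-5 + (-187)²) + 14021 = (-5 + 34969) + 14021 = 34964 + 14021 = 48985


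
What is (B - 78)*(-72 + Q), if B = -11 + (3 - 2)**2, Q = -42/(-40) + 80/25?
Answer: 5962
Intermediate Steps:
Q = 17/4 (Q = -42*(-1/40) + 80*(1/25) = 21/20 + 16/5 = 17/4 ≈ 4.2500)
B = -10 (B = -11 + 1**2 = -11 + 1 = -10)
(B - 78)*(-72 + Q) = (-10 - 78)*(-72 + 17/4) = -88*(-271/4) = 5962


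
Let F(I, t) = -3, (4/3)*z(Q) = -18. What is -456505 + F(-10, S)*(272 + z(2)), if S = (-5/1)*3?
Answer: -914561/2 ≈ -4.5728e+5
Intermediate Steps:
z(Q) = -27/2 (z(Q) = (3/4)*(-18) = -27/2)
S = -15 (S = (1*(-5))*3 = -5*3 = -15)
-456505 + F(-10, S)*(272 + z(2)) = -456505 - 3*(272 - 27/2) = -456505 - 3*517/2 = -456505 - 1551/2 = -914561/2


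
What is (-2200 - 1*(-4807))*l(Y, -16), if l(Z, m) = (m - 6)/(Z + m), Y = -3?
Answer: 57354/19 ≈ 3018.6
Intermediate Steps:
l(Z, m) = (-6 + m)/(Z + m)
(-2200 - 1*(-4807))*l(Y, -16) = (-2200 - 1*(-4807))*((-6 - 16)/(-3 - 16)) = (-2200 + 4807)*(-22/(-19)) = 2607*(-1/19*(-22)) = 2607*(22/19) = 57354/19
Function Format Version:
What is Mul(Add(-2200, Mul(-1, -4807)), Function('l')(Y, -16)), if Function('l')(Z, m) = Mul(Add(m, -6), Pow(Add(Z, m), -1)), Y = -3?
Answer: Rational(57354, 19) ≈ 3018.6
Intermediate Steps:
Function('l')(Z, m) = Mul(Pow(Add(Z, m), -1), Add(-6, m)) (Function('l')(Z, m) = Mul(Add(-6, m), Pow(Add(Z, m), -1)) = Mul(Pow(Add(Z, m), -1), Add(-6, m)))
Mul(Add(-2200, Mul(-1, -4807)), Function('l')(Y, -16)) = Mul(Add(-2200, Mul(-1, -4807)), Mul(Pow(Add(-3, -16), -1), Add(-6, -16))) = Mul(Add(-2200, 4807), Mul(Pow(-19, -1), -22)) = Mul(2607, Mul(Rational(-1, 19), -22)) = Mul(2607, Rational(22, 19)) = Rational(57354, 19)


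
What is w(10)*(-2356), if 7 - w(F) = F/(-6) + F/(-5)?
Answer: -75392/3 ≈ -25131.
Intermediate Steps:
w(F) = 7 + 11*F/30 (w(F) = 7 - (F/(-6) + F/(-5)) = 7 - (F*(-⅙) + F*(-⅕)) = 7 - (-F/6 - F/5) = 7 - (-11)*F/30 = 7 + 11*F/30)
w(10)*(-2356) = (7 + (11/30)*10)*(-2356) = (7 + 11/3)*(-2356) = (32/3)*(-2356) = -75392/3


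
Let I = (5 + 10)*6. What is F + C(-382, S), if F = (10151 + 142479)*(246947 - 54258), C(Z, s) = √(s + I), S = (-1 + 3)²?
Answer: 29410122070 + √94 ≈ 2.9410e+10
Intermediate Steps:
I = 90 (I = 15*6 = 90)
S = 4 (S = 2² = 4)
C(Z, s) = √(90 + s) (C(Z, s) = √(s + 90) = √(90 + s))
F = 29410122070 (F = 152630*192689 = 29410122070)
F + C(-382, S) = 29410122070 + √(90 + 4) = 29410122070 + √94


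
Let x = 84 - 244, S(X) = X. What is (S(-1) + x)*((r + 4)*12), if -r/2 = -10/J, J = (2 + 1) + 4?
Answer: -13248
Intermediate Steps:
J = 7 (J = 3 + 4 = 7)
x = -160
r = 20/7 (r = -(-20)/7 = -2*(-10/7) = 20/7 ≈ 2.8571)
(S(-1) + x)*((r + 4)*12) = (-1 - 160)*((20/7 + 4)*12) = -1104*12 = -161*576/7 = -13248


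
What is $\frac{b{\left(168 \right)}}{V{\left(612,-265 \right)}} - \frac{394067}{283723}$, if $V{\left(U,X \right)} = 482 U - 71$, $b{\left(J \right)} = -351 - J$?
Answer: $- \frac{116362733408}{83673601099} \approx -1.3907$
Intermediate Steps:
$V{\left(U,X \right)} = -71 + 482 U$
$\frac{b{\left(168 \right)}}{V{\left(612,-265 \right)}} - \frac{394067}{283723} = \frac{-351 - 168}{-71 + 482 \cdot 612} - \frac{394067}{283723} = \frac{-351 - 168}{-71 + 294984} - \frac{394067}{283723} = - \frac{519}{294913} - \frac{394067}{283723} = - \frac{116362733408}{83673601099}$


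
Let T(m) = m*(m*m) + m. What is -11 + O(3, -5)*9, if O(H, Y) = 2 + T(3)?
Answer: 277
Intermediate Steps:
T(m) = m + m³ (T(m) = m*m² + m = m³ + m = m + m³)
O(H, Y) = 32 (O(H, Y) = 2 + (3 + 3³) = 2 + (3 + 27) = 2 + 30 = 32)
-11 + O(3, -5)*9 = -11 + 32*9 = -11 + 288 = 277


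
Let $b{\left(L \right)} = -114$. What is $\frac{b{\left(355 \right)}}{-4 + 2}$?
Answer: $57$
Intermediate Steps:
$\frac{b{\left(355 \right)}}{-4 + 2} = - \frac{114}{-4 + 2} = - \frac{114}{-2} = \left(-114\right) \left(- \frac{1}{2}\right) = 57$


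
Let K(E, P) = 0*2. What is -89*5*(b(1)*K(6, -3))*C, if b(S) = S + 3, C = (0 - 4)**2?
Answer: 0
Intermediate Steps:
K(E, P) = 0
C = 16 (C = (-4)**2 = 16)
b(S) = 3 + S
-89*5*(b(1)*K(6, -3))*C = -89*5*((3 + 1)*0)*16 = -89*5*(4*0)*16 = -89*5*0*16 = -0*16 = -89*0 = 0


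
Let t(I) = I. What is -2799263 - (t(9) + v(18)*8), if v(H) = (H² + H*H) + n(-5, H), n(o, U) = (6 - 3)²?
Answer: -2804528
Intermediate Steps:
n(o, U) = 9 (n(o, U) = 3² = 9)
v(H) = 9 + 2*H² (v(H) = (H² + H*H) + 9 = (H² + H²) + 9 = 2*H² + 9 = 9 + 2*H²)
-2799263 - (t(9) + v(18)*8) = -2799263 - (9 + (9 + 2*18²)*8) = -2799263 - (9 + (9 + 2*324)*8) = -2799263 - (9 + (9 + 648)*8) = -2799263 - (9 + 657*8) = -2799263 - (9 + 5256) = -2799263 - 1*5265 = -2799263 - 5265 = -2804528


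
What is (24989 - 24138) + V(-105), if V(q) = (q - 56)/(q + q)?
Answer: 25553/30 ≈ 851.77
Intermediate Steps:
V(q) = (-56 + q)/(2*q) (V(q) = (-56 + q)/((2*q)) = (-56 + q)*(1/(2*q)) = (-56 + q)/(2*q))
(24989 - 24138) + V(-105) = (24989 - 24138) + (1/2)*(-56 - 105)/(-105) = 851 + (1/2)*(-1/105)*(-161) = 851 + 23/30 = 25553/30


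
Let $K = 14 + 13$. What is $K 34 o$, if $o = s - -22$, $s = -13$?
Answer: $8262$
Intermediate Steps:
$K = 27$
$o = 9$ ($o = -13 - -22 = -13 + 22 = 9$)
$K 34 o = 27 \cdot 34 \cdot 9 = 918 \cdot 9 = 8262$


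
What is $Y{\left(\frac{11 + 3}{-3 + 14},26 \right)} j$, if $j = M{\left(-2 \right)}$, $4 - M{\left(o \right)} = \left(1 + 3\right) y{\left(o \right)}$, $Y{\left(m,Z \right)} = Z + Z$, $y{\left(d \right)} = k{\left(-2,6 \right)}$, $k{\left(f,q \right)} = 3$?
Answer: $-416$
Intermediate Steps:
$y{\left(d \right)} = 3$
$Y{\left(m,Z \right)} = 2 Z$
$M{\left(o \right)} = -8$ ($M{\left(o \right)} = 4 - \left(1 + 3\right) 3 = 4 - 4 \cdot 3 = 4 - 12 = -8$)
$j = -8$
$Y{\left(\frac{11 + 3}{-3 + 14},26 \right)} j = 2 \cdot 26 \left(-8\right) = 52 \left(-8\right) = -416$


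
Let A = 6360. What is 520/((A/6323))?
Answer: 82199/159 ≈ 516.97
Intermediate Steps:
520/((A/6323)) = 520/((6360/6323)) = 520/((6360*(1/6323))) = 520/(6360/6323) = 520*(6323/6360) = 82199/159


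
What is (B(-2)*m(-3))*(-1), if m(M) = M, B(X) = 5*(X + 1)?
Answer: -15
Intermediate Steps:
B(X) = 5 + 5*X (B(X) = 5*(1 + X) = 5 + 5*X)
(B(-2)*m(-3))*(-1) = ((5 + 5*(-2))*(-3))*(-1) = ((5 - 10)*(-3))*(-1) = -5*(-3)*(-1) = 15*(-1) = -15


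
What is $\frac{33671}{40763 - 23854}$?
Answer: $\frac{33671}{16909} \approx 1.9913$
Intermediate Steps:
$\frac{33671}{40763 - 23854} = \frac{33671}{16909}$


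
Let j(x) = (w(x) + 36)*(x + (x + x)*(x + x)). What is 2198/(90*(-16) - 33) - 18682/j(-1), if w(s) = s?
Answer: -3083264/17185 ≈ -179.42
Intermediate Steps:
j(x) = (36 + x)*(x + 4*x²) (j(x) = (x + 36)*(x + (x + x)*(x + x)) = (36 + x)*(x + (2*x)*(2*x)) = (36 + x)*(x + 4*x²))
2198/(90*(-16) - 33) - 18682/j(-1) = 2198/(90*(-16) - 33) - 18682*(-1/(36 + 4*(-1)² + 145*(-1))) = 2198/(-1440 - 33) - 18682*(-1/(36 + 4*1 - 145)) = 2198/(-1473) - 18682*(-1/(36 + 4 - 145)) = 2198*(-1/1473) - 18682/((-1*(-105))) = -2198/1473 - 18682/105 = -3083264/17185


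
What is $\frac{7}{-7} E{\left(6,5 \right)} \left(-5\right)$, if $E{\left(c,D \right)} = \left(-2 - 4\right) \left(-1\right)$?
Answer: $30$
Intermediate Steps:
$E{\left(c,D \right)} = 6$ ($E{\left(c,D \right)} = \left(-6\right) \left(-1\right) = 6$)
$\frac{7}{-7} E{\left(6,5 \right)} \left(-5\right) = \frac{7}{-7} \cdot 6 \left(-5\right) = 7 \left(- \frac{1}{7}\right) 6 \left(-5\right) = \left(-1\right) 6 \left(-5\right) = \left(-6\right) \left(-5\right) = 30$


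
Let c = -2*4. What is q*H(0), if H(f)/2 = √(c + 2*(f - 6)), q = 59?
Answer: 236*I*√5 ≈ 527.71*I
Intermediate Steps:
c = -8
H(f) = 2*√(-20 + 2*f) (H(f) = 2*√(-8 + 2*(f - 6)) = 2*√(-8 + 2*(-6 + f)) = 2*√(-8 + (-12 + 2*f)) = 2*√(-20 + 2*f))
q*H(0) = 59*(2*√(-20 + 2*0)) = 59*(2*√(-20 + 0)) = 59*(2*√(-20)) = 59*(2*(2*I*√5)) = 59*(4*I*√5) = 236*I*√5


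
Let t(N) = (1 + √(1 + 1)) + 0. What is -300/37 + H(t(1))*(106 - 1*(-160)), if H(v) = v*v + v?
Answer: 39068/37 + 798*√2 ≈ 2184.4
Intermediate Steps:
t(N) = 1 + √2 (t(N) = (1 + √2) + 0 = 1 + √2)
H(v) = v + v² (H(v) = v² + v = v + v²)
-300/37 + H(t(1))*(106 - 1*(-160)) = -300/37 + ((1 + √2)*(1 + (1 + √2)))*(106 - 1*(-160)) = -300*1/37 + ((1 + √2)*(2 + √2))*(106 + 160) = -300/37 + ((1 + √2)*(2 + √2))*266 = -300/37 + 266*(1 + √2)*(2 + √2)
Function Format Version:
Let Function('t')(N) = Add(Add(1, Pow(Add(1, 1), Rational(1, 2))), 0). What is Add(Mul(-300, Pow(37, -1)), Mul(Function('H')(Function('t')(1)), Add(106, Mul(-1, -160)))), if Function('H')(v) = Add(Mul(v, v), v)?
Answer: Add(Rational(39068, 37), Mul(798, Pow(2, Rational(1, 2)))) ≈ 2184.4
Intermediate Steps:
Function('t')(N) = Add(1, Pow(2, Rational(1, 2))) (Function('t')(N) = Add(Add(1, Pow(2, Rational(1, 2))), 0) = Add(1, Pow(2, Rational(1, 2))))
Function('H')(v) = Add(v, Pow(v, 2)) (Function('H')(v) = Add(Pow(v, 2), v) = Add(v, Pow(v, 2)))
Add(Mul(-300, Pow(37, -1)), Mul(Function('H')(Function('t')(1)), Add(106, Mul(-1, -160)))) = Add(Mul(-300, Pow(37, -1)), Mul(Mul(Add(1, Pow(2, Rational(1, 2))), Add(1, Add(1, Pow(2, Rational(1, 2))))), Add(106, Mul(-1, -160)))) = Add(Mul(-300, Rational(1, 37)), Mul(Mul(Add(1, Pow(2, Rational(1, 2))), Add(2, Pow(2, Rational(1, 2)))), Add(106, 160))) = Add(Rational(-300, 37), Mul(Mul(Add(1, Pow(2, Rational(1, 2))), Add(2, Pow(2, Rational(1, 2)))), 266)) = Add(Rational(-300, 37), Mul(266, Add(1, Pow(2, Rational(1, 2))), Add(2, Pow(2, Rational(1, 2)))))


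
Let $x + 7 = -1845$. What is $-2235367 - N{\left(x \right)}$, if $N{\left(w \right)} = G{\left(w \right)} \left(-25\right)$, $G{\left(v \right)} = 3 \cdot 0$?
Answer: $-2235367$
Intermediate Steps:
$x = -1852$ ($x = -7 - 1845 = -1852$)
$G{\left(v \right)} = 0$
$N{\left(w \right)} = 0$ ($N{\left(w \right)} = 0 \left(-25\right) = 0$)
$-2235367 - N{\left(x \right)} = -2235367 - 0 = -2235367 + 0 = -2235367$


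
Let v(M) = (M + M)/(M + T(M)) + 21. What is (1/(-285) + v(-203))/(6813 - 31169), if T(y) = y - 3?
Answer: -1281583/1419528570 ≈ -0.00090282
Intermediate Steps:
T(y) = -3 + y
v(M) = 21 + 2*M/(-3 + 2*M) (v(M) = (M + M)/(M + (-3 + M)) + 21 = (2*M)/(-3 + 2*M) + 21 = 2*M/(-3 + 2*M) + 21 = 21 + 2*M/(-3 + 2*M))
(1/(-285) + v(-203))/(6813 - 31169) = (1/(-285) + (-63 + 44*(-203))/(-3 + 2*(-203)))/(6813 - 31169) = (-1/285 + (-63 - 8932)/(-3 - 406))/(-24356) = (-1/285 - 8995/(-409))*(-1/24356) = (-1/285 - 1/409*(-8995))*(-1/24356) = (-1/285 + 8995/409)*(-1/24356) = (2563166/116565)*(-1/24356) = -1281583/1419528570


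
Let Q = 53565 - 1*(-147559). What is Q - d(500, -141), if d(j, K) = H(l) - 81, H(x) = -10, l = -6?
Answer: 201215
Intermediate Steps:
d(j, K) = -91 (d(j, K) = -10 - 81 = -91)
Q = 201124 (Q = 53565 + 147559 = 201124)
Q - d(500, -141) = 201124 - 1*(-91) = 201124 + 91 = 201215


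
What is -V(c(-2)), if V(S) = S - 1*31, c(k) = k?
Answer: 33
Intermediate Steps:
V(S) = -31 + S (V(S) = S - 31 = -31 + S)
-V(c(-2)) = -(-31 - 2) = -1*(-33) = 33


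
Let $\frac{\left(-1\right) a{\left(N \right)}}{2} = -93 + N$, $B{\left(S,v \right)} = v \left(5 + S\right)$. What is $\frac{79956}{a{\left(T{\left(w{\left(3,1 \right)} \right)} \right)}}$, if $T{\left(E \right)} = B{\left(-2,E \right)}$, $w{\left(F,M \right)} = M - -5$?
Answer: $\frac{13326}{25} \approx 533.04$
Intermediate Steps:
$w{\left(F,M \right)} = 5 + M$ ($w{\left(F,M \right)} = M + 5 = 5 + M$)
$T{\left(E \right)} = 3 E$ ($T{\left(E \right)} = E \left(5 - 2\right) = E 3 = 3 E$)
$a{\left(N \right)} = 186 - 2 N$ ($a{\left(N \right)} = - 2 \left(-93 + N\right) = 186 - 2 N$)
$\frac{79956}{a{\left(T{\left(w{\left(3,1 \right)} \right)} \right)}} = \frac{79956}{186 - 2 \cdot 3 \left(5 + 1\right)} = \frac{79956}{186 - 2 \cdot 3 \cdot 6} = \frac{79956}{186 - 36} = \frac{79956}{150} = 79956 \cdot \frac{1}{150} = \frac{13326}{25}$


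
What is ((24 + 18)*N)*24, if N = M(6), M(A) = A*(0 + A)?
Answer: 36288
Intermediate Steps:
M(A) = A² (M(A) = A*A = A²)
N = 36 (N = 6² = 36)
((24 + 18)*N)*24 = ((24 + 18)*36)*24 = (42*36)*24 = 1512*24 = 36288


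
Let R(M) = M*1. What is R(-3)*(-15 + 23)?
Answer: -24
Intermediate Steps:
R(M) = M
R(-3)*(-15 + 23) = -3*(-15 + 23) = -3*8 = -24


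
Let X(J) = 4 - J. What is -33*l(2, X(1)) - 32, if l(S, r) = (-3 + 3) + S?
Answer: -98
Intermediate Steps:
l(S, r) = S (l(S, r) = 0 + S = S)
-33*l(2, X(1)) - 32 = -33*2 - 32 = -66 - 32 = -98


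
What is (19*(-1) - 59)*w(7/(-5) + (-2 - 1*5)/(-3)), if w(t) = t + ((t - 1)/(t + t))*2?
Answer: -2353/35 ≈ -67.229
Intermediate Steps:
w(t) = t + (-1 + t)/t (w(t) = t + ((-1 + t)/((2*t)))*2 = t + ((-1 + t)*(1/(2*t)))*2 = t + ((-1 + t)/(2*t))*2 = t + (-1 + t)/t)
(19*(-1) - 59)*w(7/(-5) + (-2 - 1*5)/(-3)) = (19*(-1) - 59)*(1 + (7/(-5) + (-2 - 1*5)/(-3)) - 1/(7/(-5) + (-2 - 1*5)/(-3))) = (-19 - 59)*(1 + (7*(-1/5) + (-2 - 5)*(-1/3)) - 1/(7*(-1/5) + (-2 - 5)*(-1/3))) = -78*(1 + (-7/5 - 7*(-1/3)) - 1/(-7/5 - 7*(-1/3))) = -78*(1 + (-7/5 + 7/3) - 1/(-7/5 + 7/3)) = -78*(1 + 14/15 - 1/14/15) = -78*(1 + 14/15 - 1*15/14) = -78*(1 + 14/15 - 15/14) = -78*181/210 = -2353/35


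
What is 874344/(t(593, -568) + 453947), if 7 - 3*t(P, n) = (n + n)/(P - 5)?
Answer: 96396426/50047985 ≈ 1.9261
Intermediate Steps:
t(P, n) = 7/3 - 2*n/(3*(-5 + P)) (t(P, n) = 7/3 - (n + n)/(3*(P - 5)) = 7/3 - 2*n/(3*(-5 + P)))
874344/(t(593, -568) + 453947) = 874344/((-35 - 2*(-568) + 7*593)/(3*(-5 + 593)) + 453947) = 874344/((1/3)*(-35 + 1136 + 4151)/588 + 453947) = 874344/((1/3)*(1/588)*5252 + 453947) = 874344/(1313/441 + 453947) = 874344/(200191940/441) = 874344*(441/200191940) = 96396426/50047985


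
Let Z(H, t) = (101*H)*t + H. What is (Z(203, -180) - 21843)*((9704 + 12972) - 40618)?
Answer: 66603933560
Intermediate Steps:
Z(H, t) = H + 101*H*t (Z(H, t) = 101*H*t + H = H + 101*H*t)
(Z(203, -180) - 21843)*((9704 + 12972) - 40618) = (203*(1 + 101*(-180)) - 21843)*((9704 + 12972) - 40618) = (203*(1 - 18180) - 21843)*(22676 - 40618) = (203*(-18179) - 21843)*(-17942) = (-3690337 - 21843)*(-17942) = -3712180*(-17942) = 66603933560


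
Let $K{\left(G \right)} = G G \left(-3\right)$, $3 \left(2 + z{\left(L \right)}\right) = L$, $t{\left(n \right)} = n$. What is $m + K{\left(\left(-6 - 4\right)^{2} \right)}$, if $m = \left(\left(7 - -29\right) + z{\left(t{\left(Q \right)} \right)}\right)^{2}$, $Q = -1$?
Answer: $- \frac{259799}{9} \approx -28867.0$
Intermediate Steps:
$z{\left(L \right)} = -2 + \frac{L}{3}$
$m = \frac{10201}{9}$ ($m = \left(\left(7 - -29\right) + \left(-2 + \frac{1}{3} \left(-1\right)\right)\right)^{2} = \left(\left(7 + 29\right) - \frac{7}{3}\right)^{2} = \left(36 - \frac{7}{3}\right)^{2} = \left(\frac{101}{3}\right)^{2} = \frac{10201}{9} \approx 1133.4$)
$K{\left(G \right)} = - 3 G^{2}$ ($K{\left(G \right)} = G^{2} \left(-3\right) = - 3 G^{2}$)
$m + K{\left(\left(-6 - 4\right)^{2} \right)} = \frac{10201}{9} - 3 \left(\left(-6 - 4\right)^{2}\right)^{2} = \frac{10201}{9} - 3 \left(\left(-10\right)^{2}\right)^{2} = \frac{10201}{9} - 3 \cdot 100^{2} = \frac{10201}{9} - 30000 = - \frac{259799}{9}$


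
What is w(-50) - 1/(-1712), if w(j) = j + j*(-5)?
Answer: 342401/1712 ≈ 200.00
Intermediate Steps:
w(j) = -4*j (w(j) = j - 5*j = -4*j)
w(-50) - 1/(-1712) = -4*(-50) - 1/(-1712) = 200 - 1*(-1/1712) = 200 + 1/1712 = 342401/1712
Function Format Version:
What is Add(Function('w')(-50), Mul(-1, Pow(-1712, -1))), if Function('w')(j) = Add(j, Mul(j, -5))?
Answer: Rational(342401, 1712) ≈ 200.00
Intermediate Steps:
Function('w')(j) = Mul(-4, j) (Function('w')(j) = Add(j, Mul(-5, j)) = Mul(-4, j))
Add(Function('w')(-50), Mul(-1, Pow(-1712, -1))) = Add(Mul(-4, -50), Mul(-1, Pow(-1712, -1))) = Add(200, Mul(-1, Rational(-1, 1712))) = Add(200, Rational(1, 1712)) = Rational(342401, 1712)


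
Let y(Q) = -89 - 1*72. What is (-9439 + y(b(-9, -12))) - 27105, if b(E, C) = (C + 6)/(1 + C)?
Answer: -36705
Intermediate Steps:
b(E, C) = (6 + C)/(1 + C)
y(Q) = -161 (y(Q) = -89 - 72 = -161)
(-9439 + y(b(-9, -12))) - 27105 = (-9439 - 161) - 27105 = -9600 - 27105 = -36705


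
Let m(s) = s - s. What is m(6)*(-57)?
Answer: 0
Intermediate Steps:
m(s) = 0
m(6)*(-57) = 0*(-57) = 0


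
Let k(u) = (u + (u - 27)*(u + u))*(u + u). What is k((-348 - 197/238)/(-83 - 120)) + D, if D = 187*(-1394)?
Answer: -3678923399037456104/14097074597893 ≈ -2.6097e+5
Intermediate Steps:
k(u) = 2*u*(u + 2*u*(-27 + u)) (k(u) = (u + (-27 + u)*(2*u))*(2*u) = (u + 2*u*(-27 + u))*(2*u) = 2*u*(u + 2*u*(-27 + u)))
D = -260678
k((-348 - 197/238)/(-83 - 120)) + D = ((-348 - 197/238)/(-83 - 120))²*(-106 + 4*((-348 - 197/238)/(-83 - 120))) - 260678 = ((-348 - 197*1/238)/(-203))²*(-106 + 4*((-348 - 197*1/238)/(-203))) - 260678 = ((-348 - 197/238)*(-1/203))²*(-106 + 4*((-348 - 197/238)*(-1/203))) - 260678 = (-83021/238*(-1/203))²*(-106 + 4*(-83021/238*(-1/203))) - 260678 = (83021/48314)²*(-106 + 4*(83021/48314)) - 260678 = 6892486441*(-106 + 166042/24157)/2334242596 - 260678 = (6892486441/2334242596)*(-2394600/24157) - 260678 = -4126187007904650/14097074597893 - 260678 = -3678923399037456104/14097074597893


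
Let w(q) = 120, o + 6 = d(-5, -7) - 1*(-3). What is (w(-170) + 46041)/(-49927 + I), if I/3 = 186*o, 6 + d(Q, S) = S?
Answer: -46161/58855 ≈ -0.78432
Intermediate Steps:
d(Q, S) = -6 + S
o = -16 (o = -6 + ((-6 - 7) - 1*(-3)) = -6 + (-13 + 3) = -6 - 10 = -16)
I = -8928 (I = 3*(186*(-16)) = 3*(-2976) = -8928)
(w(-170) + 46041)/(-49927 + I) = (120 + 46041)/(-49927 - 8928) = 46161/(-58855) = 46161*(-1/58855) = -46161/58855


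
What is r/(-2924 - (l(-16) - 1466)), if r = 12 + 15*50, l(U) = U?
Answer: -381/721 ≈ -0.52843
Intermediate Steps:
r = 762 (r = 12 + 750 = 762)
r/(-2924 - (l(-16) - 1466)) = 762/(-2924 - (-16 - 1466)) = 762/(-2924 - 1*(-1482)) = 762/(-2924 + 1482) = 762/(-1442) = 762*(-1/1442) = -381/721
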